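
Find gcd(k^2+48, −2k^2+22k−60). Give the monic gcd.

Euclidean algorithm in ℚ[k]:
  k^2+48 = (−1/2)(−2k^2+22k−60) + (11k+18)
  −2k^2+22k−60 = (−(2/11)k+278/121)(11k+18) + (−12264/121)
  11k+18 = (−(1331/12264)k−363/2044)(−12264/121) + (0)
The last nonzero remainder is the constant −12264/121, so the polynomials are coprime and gcd = 1.

1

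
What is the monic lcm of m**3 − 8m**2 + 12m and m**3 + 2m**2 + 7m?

m**5 − 6m**4 + 3m**3 − 32m**2 + 84m

Euclidean algorithm in ℚ[m]:
  m**3 − 8m**2 + 12m = (m**3 + 2m**2 + 7m) + (−10m**2 + 5m)
  m**3 + 2m**2 + 7m = (−(1/10)m − 1/4)(−10m**2 + 5m) + ((33/4)m)
  −10m**2 + 5m = (−(40/33)m + 20/33)((33/4)m) + (0)
Last nonzero remainder: (33/4)m. Dividing through by 33/4 gives the monic gcd m.
Then lcm(f, g) = f·g / gcd(f, g); expanding and making the result monic gives the answer.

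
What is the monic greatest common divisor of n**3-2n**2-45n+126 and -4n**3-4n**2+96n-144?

n-3

Repeated division with remainder:
  n**3-2n**2-45n+126 = (-1/4)(-4n**3-4n**2+96n-144) + (-3n**2-21n+90)
  -4n**3-4n**2+96n-144 = ((4/3)n-8)(-3n**2-21n+90) + (-192n+576)
  -3n**2-21n+90 = ((1/64)n+5/32)(-192n+576) + (0)
Last nonzero remainder: -192n+576. Dividing through by -192 gives the monic gcd n-3.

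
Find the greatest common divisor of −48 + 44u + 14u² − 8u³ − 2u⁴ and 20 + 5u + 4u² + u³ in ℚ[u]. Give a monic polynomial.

4 + u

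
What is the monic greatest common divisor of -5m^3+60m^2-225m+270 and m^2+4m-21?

m-3

Repeated division with remainder:
  -5m^3+60m^2-225m+270 = (-5m+80)(m^2+4m-21) + (-650m+1950)
  m^2+4m-21 = (-(1/650)m-7/650)(-650m+1950) + (0)
Last nonzero remainder: -650m+1950. Dividing through by -650 gives the monic gcd m-3.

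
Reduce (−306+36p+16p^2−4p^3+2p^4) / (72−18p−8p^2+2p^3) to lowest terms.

(17−2p+p^2)/(−4+p)

Apply the Euclidean algorithm:
  2p^4−4p^3+16p^2+36p−306 = (p+2)(2p^3−8p^2−18p+72) + (50p^2−450)
  2p^3−8p^2−18p+72 = ((1/25)p−4/25)(50p^2−450) + (0)
Last nonzero remainder: 50p^2−450. Dividing through by 50 gives the monic gcd p^2−9.
Cancel p^2−9 from numerator and denominator to get the reduced form.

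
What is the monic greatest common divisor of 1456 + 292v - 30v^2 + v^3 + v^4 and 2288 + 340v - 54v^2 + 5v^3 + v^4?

Euclidean algorithm in ℚ[v]:
  v^4 + v^3 - 30v^2 + 292v + 1456 = (v^4 + 5v^3 - 54v^2 + 340v + 2288) + (-4v^3 + 24v^2 - 48v - 832)
  v^4 + 5v^3 - 54v^2 + 340v + 2288 = (-(1/4)v - 11/4)(-4v^3 + 24v^2 - 48v - 832) + (0)
Last nonzero remainder: -4v^3 + 24v^2 - 48v - 832. Dividing through by -4 gives the monic gcd v^3 - 6v^2 + 12v + 208.

208 + 12v - 6v^2 + v^3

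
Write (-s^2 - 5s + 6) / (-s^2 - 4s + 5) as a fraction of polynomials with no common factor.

Repeated division with remainder:
  -s^2 - 5s + 6 = (-s^2 - 4s + 5) + (-s + 1)
  -s^2 - 4s + 5 = (s + 5)(-s + 1) + (0)
Last nonzero remainder: -s + 1. Dividing through by -1 gives the monic gcd s - 1.
Cancel s - 1 from numerator and denominator to get the reduced form.

(s + 6)/(s + 5)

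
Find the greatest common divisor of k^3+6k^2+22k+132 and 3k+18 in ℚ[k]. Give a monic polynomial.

k+6

Repeated division with remainder:
  k^3+6k^2+22k+132 = ((1/3)k^2+22/3)(3k+18) + (0)
Last nonzero remainder: 3k+18. Dividing through by 3 gives the monic gcd k+6.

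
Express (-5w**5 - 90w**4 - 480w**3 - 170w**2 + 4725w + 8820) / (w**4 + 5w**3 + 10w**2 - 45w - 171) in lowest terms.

Repeated division with remainder:
  -5w**5 - 90w**4 - 480w**3 - 170w**2 + 4725w + 8820 = (-5w - 65)(w**4 + 5w**3 + 10w**2 - 45w - 171) + (-105w**3 + 255w**2 + 945w - 2295)
  w**4 + 5w**3 + 10w**2 - 45w - 171 = (-(1/105)w - 52/735)(-105w**3 + 255w**2 + 945w - 2295) + ((1815/49)w**2 - 16335/49)
  -105w**3 + 255w**2 + 945w - 2295 = (-(343/121)w + 833/121)((1815/49)w**2 - 16335/49) + (0)
Last nonzero remainder: (1815/49)w**2 - 16335/49. Dividing through by 1815/49 gives the monic gcd w**2 - 9.
Cancel w**2 - 9 from numerator and denominator to get the reduced form.

(-5w**3 - 90w**2 - 525w - 980)/(w**2 + 5w + 19)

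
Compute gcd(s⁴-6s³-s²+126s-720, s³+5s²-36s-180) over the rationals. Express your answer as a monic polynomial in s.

s²-s-30

Apply the Euclidean algorithm:
  s⁴-6s³-s²+126s-720 = (s-11)(s³+5s²-36s-180) + (90s²-90s-2700)
  s³+5s²-36s-180 = ((1/90)s+1/15)(90s²-90s-2700) + (0)
Last nonzero remainder: 90s²-90s-2700. Dividing through by 90 gives the monic gcd s²-s-30.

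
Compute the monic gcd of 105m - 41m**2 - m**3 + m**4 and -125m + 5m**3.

-5m + m**2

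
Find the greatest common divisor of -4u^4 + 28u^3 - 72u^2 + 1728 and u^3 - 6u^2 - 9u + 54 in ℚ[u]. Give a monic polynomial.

By polynomial division,
  -4u^4 + 28u^3 - 72u^2 + 1728 = (-4u + 4)(u^3 - 6u^2 - 9u + 54) + (-84u^2 + 252u + 1512)
  u^3 - 6u^2 - 9u + 54 = (-(1/84)u + 1/28)(-84u^2 + 252u + 1512) + (0)
Last nonzero remainder: -84u^2 + 252u + 1512. Dividing through by -84 gives the monic gcd u^2 - 3u - 18.

u^2 - 3u - 18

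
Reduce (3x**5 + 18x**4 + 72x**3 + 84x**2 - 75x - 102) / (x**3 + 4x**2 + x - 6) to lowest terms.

(3x**3 + 15x**2 + 63x + 51)/(x + 3)

Apply the Euclidean algorithm:
  3x**5 + 18x**4 + 72x**3 + 84x**2 - 75x - 102 = (3x**2 + 6x + 45)(x**3 + 4x**2 + x - 6) + (-84x**2 - 84x + 168)
  x**3 + 4x**2 + x - 6 = (-(1/84)x - 1/28)(-84x**2 - 84x + 168) + (0)
Last nonzero remainder: -84x**2 - 84x + 168. Dividing through by -84 gives the monic gcd x**2 + x - 2.
Cancel x**2 + x - 2 from numerator and denominator to get the reduced form.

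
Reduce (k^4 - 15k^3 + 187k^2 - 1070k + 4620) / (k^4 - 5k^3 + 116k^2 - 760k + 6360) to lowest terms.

(k^2 - 5k + 77)/(k^2 + 5k + 106)

Euclidean algorithm in ℚ[k]:
  k^4 - 15k^3 + 187k^2 - 1070k + 4620 = (k^4 - 5k^3 + 116k^2 - 760k + 6360) + (-10k^3 + 71k^2 - 310k - 1740)
  k^4 - 5k^3 + 116k^2 - 760k + 6360 = (-(1/10)k - 21/100)(-10k^3 + 71k^2 - 310k - 1740) + ((9991/100)k^2 - (9991/10)k + 29973/5)
  -10k^3 + 71k^2 - 310k - 1740 = (-(1000/9991)k - 2900/9991)((9991/100)k^2 - (9991/10)k + 29973/5) + (0)
Last nonzero remainder: (9991/100)k^2 - (9991/10)k + 29973/5. Dividing through by 9991/100 gives the monic gcd k^2 - 10k + 60.
Cancel k^2 - 10k + 60 from numerator and denominator to get the reduced form.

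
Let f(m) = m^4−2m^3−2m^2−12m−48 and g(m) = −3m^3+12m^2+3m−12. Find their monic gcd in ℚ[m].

m−4

Repeated division with remainder:
  m^4−2m^3−2m^2−12m−48 = (−(1/3)m−2/3)(−3m^3+12m^2+3m−12) + (7m^2−14m−56)
  −3m^3+12m^2+3m−12 = (−(3/7)m+6/7)(7m^2−14m−56) + (−9m+36)
  7m^2−14m−56 = (−(7/9)m−14/9)(−9m+36) + (0)
Last nonzero remainder: −9m+36. Dividing through by −9 gives the monic gcd m−4.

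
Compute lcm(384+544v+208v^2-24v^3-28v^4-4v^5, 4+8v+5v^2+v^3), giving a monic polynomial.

Apply the Euclidean algorithm:
  -4v^5-28v^4-24v^3+208v^2+544v+384 = (-4v^2-8v+48)(v^3+5v^2+8v+4) + (48v^2+192v+192)
  v^3+5v^2+8v+4 = ((1/48)v+1/48)(48v^2+192v+192) + (0)
Last nonzero remainder: 48v^2+192v+192. Dividing through by 48 gives the monic gcd v^2+4v+4.
Then lcm(f, g) = f·g / gcd(f, g); expanding and making the result monic gives the answer.

-96-232v-188v^2-46v^3+13v^4+8v^5+v^6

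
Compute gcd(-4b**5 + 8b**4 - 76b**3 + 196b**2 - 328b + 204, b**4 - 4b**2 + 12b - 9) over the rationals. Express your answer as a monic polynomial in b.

b**3 - 3b**2 + 5b - 3

Apply the Euclidean algorithm:
  -4b**5 + 8b**4 - 76b**3 + 196b**2 - 328b + 204 = (-4b + 8)(b**4 - 4b**2 + 12b - 9) + (-92b**3 + 276b**2 - 460b + 276)
  b**4 - 4b**2 + 12b - 9 = (-(1/92)b - 3/92)(-92b**3 + 276b**2 - 460b + 276) + (0)
Last nonzero remainder: -92b**3 + 276b**2 - 460b + 276. Dividing through by -92 gives the monic gcd b**3 - 3b**2 + 5b - 3.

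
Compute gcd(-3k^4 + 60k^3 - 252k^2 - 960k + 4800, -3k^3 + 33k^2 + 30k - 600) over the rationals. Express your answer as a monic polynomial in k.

Apply the Euclidean algorithm:
  -3k^4 + 60k^3 - 252k^2 - 960k + 4800 = (k - 9)(-3k^3 + 33k^2 + 30k - 600) + (15k^2 - 90k - 600)
  -3k^3 + 33k^2 + 30k - 600 = (-(1/5)k + 1)(15k^2 - 90k - 600) + (0)
Last nonzero remainder: 15k^2 - 90k - 600. Dividing through by 15 gives the monic gcd k^2 - 6k - 40.

k^2 - 6k - 40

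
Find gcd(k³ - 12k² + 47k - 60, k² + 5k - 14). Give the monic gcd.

By polynomial division,
  k³ - 12k² + 47k - 60 = (k - 17)(k² + 5k - 14) + (146k - 298)
  k² + 5k - 14 = ((1/146)k + 257/5329)(146k - 298) + (1980/5329)
  146k - 298 = ((389017/990)k - 794021/990)(1980/5329) + (0)
The last nonzero remainder is the constant 1980/5329, so the polynomials are coprime and gcd = 1.

1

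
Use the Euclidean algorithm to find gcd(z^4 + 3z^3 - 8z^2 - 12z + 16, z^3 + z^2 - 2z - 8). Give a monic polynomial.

Euclidean algorithm in ℚ[z]:
  z^4 + 3z^3 - 8z^2 - 12z + 16 = (z + 2)(z^3 + z^2 - 2z - 8) + (-8z^2 + 32)
  z^3 + z^2 - 2z - 8 = (-(1/8)z - 1/8)(-8z^2 + 32) + (2z - 4)
  -8z^2 + 32 = (-4z - 8)(2z - 4) + (0)
Last nonzero remainder: 2z - 4. Dividing through by 2 gives the monic gcd z - 2.

z - 2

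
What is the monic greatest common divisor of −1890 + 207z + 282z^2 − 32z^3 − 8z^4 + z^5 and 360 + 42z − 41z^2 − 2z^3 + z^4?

Apply the Euclidean algorithm:
  z^5 − 8z^4 − 32z^3 + 282z^2 + 207z − 1890 = (z − 6)(z^4 − 2z^3 − 41z^2 + 42z + 360) + (−3z^3 − 6z^2 + 99z + 270)
  z^4 − 2z^3 − 41z^2 + 42z + 360 = (−(1/3)z + 4/3)(−3z^3 − 6z^2 + 99z + 270) + (0)
Last nonzero remainder: −3z^3 − 6z^2 + 99z + 270. Dividing through by −3 gives the monic gcd z^3 + 2z^2 − 33z − 90.

−90 − 33z + 2z^2 + z^3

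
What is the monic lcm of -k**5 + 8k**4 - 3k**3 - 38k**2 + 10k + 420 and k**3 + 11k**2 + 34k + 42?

k**6 - k**5 - 53k**4 + 59k**3 + 256k**2 - 490k - 2940

By polynomial division,
  -k**5 + 8k**4 - 3k**3 - 38k**2 + 10k + 420 = (-k**2 + 19k - 178)(k**3 + 11k**2 + 34k + 42) + (1316k**2 + 5264k + 7896)
  k**3 + 11k**2 + 34k + 42 = ((1/1316)k + 1/188)(1316k**2 + 5264k + 7896) + (0)
Last nonzero remainder: 1316k**2 + 5264k + 7896. Dividing through by 1316 gives the monic gcd k**2 + 4k + 6.
Then lcm(f, g) = f·g / gcd(f, g); expanding and making the result monic gives the answer.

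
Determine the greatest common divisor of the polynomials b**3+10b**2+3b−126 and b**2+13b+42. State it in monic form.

b**2+13b+42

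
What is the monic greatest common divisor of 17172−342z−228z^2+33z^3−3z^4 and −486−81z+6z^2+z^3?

Euclidean algorithm in ℚ[z]:
  −3z^4+33z^3−228z^2−342z+17172 = (−3z+51)(z^3+6z^2−81z−486) + (−777z^2+2331z+41958)
  z^3+6z^2−81z−486 = (−(1/777)z−3/259)(−777z^2+2331z+41958) + (0)
Last nonzero remainder: −777z^2+2331z+41958. Dividing through by −777 gives the monic gcd z^2−3z−54.

−54−3z+z^2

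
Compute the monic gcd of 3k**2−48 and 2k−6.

1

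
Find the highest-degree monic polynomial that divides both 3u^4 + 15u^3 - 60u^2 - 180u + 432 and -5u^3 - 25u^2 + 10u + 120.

Repeated division with remainder:
  3u^4 + 15u^3 - 60u^2 - 180u + 432 = (-(3/5)u)(-5u^3 - 25u^2 + 10u + 120) + (-54u^2 - 108u + 432)
  -5u^3 - 25u^2 + 10u + 120 = ((5/54)u + 5/18)(-54u^2 - 108u + 432) + (0)
Last nonzero remainder: -54u^2 - 108u + 432. Dividing through by -54 gives the monic gcd u^2 + 2u - 8.

u^2 + 2u - 8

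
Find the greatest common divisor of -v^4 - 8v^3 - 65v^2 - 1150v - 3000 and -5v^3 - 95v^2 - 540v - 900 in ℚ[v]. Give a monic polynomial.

v^2 + 13v + 30

By polynomial division,
  -v^4 - 8v^3 - 65v^2 - 1150v - 3000 = ((1/5)v - 11/5)(-5v^3 - 95v^2 - 540v - 900) + (-166v^2 - 2158v - 4980)
  -5v^3 - 95v^2 - 540v - 900 = ((5/166)v + 15/83)(-166v^2 - 2158v - 4980) + (0)
Last nonzero remainder: -166v^2 - 2158v - 4980. Dividing through by -166 gives the monic gcd v^2 + 13v + 30.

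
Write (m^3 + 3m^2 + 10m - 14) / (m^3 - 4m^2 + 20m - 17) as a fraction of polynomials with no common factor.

Repeated division with remainder:
  m^3 + 3m^2 + 10m - 14 = (m^3 - 4m^2 + 20m - 17) + (7m^2 - 10m + 3)
  m^3 - 4m^2 + 20m - 17 = ((1/7)m - 18/49)(7m^2 - 10m + 3) + ((779/49)m - 779/49)
  7m^2 - 10m + 3 = ((343/779)m - 147/779)((779/49)m - 779/49) + (0)
Last nonzero remainder: (779/49)m - 779/49. Dividing through by 779/49 gives the monic gcd m - 1.
Cancel m - 1 from numerator and denominator to get the reduced form.

(m^2 + 4m + 14)/(m^2 - 3m + 17)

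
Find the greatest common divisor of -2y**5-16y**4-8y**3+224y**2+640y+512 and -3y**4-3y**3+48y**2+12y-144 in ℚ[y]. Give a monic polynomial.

y**2+6y+8

Repeated division with remainder:
  -2y**5-16y**4-8y**3+224y**2+640y+512 = ((2/3)y+14/3)(-3y**4-3y**3+48y**2+12y-144) + (-26y**3-8y**2+680y+1184)
  -3y**4-3y**3+48y**2+12y-144 = ((3/26)y+27/338)(-26y**3-8y**2+680y+1184) + (-(5040/169)y**2-(30240/169)y-40320/169)
  -26y**3-8y**2+680y+1184 = ((2197/2520)y-6253/1260)(-(5040/169)y**2-(30240/169)y-40320/169) + (0)
Last nonzero remainder: -(5040/169)y**2-(30240/169)y-40320/169. Dividing through by -5040/169 gives the monic gcd y**2+6y+8.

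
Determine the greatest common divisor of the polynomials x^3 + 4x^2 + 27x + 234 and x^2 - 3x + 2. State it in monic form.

Repeated division with remainder:
  x^3 + 4x^2 + 27x + 234 = (x + 7)(x^2 - 3x + 2) + (46x + 220)
  x^2 - 3x + 2 = ((1/46)x - 179/1058)(46x + 220) + (20748/529)
  46x + 220 = ((12167/10374)x + 29095/5187)(20748/529) + (0)
The last nonzero remainder is the constant 20748/529, so the polynomials are coprime and gcd = 1.

1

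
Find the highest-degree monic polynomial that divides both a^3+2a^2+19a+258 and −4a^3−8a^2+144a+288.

Repeated division with remainder:
  a^3+2a^2+19a+258 = (−1/4)(−4a^3−8a^2+144a+288) + (55a+330)
  −4a^3−8a^2+144a+288 = (−(4/55)a^2+(16/55)a+48/55)(55a+330) + (0)
Last nonzero remainder: 55a+330. Dividing through by 55 gives the monic gcd a+6.

a+6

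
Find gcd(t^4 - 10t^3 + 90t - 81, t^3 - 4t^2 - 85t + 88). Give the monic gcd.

t - 1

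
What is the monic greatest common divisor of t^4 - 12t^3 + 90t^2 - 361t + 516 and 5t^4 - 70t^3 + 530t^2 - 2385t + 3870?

t^3 - 8t^2 + 58t - 129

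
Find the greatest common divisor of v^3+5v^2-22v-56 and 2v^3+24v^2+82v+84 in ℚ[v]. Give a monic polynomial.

Euclidean algorithm in ℚ[v]:
  v^3+5v^2-22v-56 = (1/2)(2v^3+24v^2+82v+84) + (-7v^2-63v-98)
  2v^3+24v^2+82v+84 = (-(2/7)v-6/7)(-7v^2-63v-98) + (0)
Last nonzero remainder: -7v^2-63v-98. Dividing through by -7 gives the monic gcd v^2+9v+14.

v^2+9v+14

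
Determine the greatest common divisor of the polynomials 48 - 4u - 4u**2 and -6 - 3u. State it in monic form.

1

Repeated division with remainder:
  -4u**2 - 4u + 48 = ((4/3)u - 4/3)(-3u - 6) + (40)
  -3u - 6 = (-(3/40)u - 3/20)(40) + (0)
The last nonzero remainder is the constant 40, so the polynomials are coprime and gcd = 1.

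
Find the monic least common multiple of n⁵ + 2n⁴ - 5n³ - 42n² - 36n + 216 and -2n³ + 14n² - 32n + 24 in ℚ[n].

By polynomial division,
  n⁵ + 2n⁴ - 5n³ - 42n² - 36n + 216 = (-(1/2)n² - (9/2)n - 21)(-2n³ + 14n² - 32n + 24) + (120n² - 600n + 720)
  -2n³ + 14n² - 32n + 24 = (-(1/60)n + 1/30)(120n² - 600n + 720) + (0)
Last nonzero remainder: 120n² - 600n + 720. Dividing through by 120 gives the monic gcd n² - 5n + 6.
Then lcm(f, g) = f·g / gcd(f, g); expanding and making the result monic gives the answer.

n⁶ - 9n⁴ - 32n³ + 48n² + 288n - 432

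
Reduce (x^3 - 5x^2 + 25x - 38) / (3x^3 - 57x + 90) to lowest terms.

(x^2 - 3x + 19)/(3x^2 + 6x - 45)

Apply the Euclidean algorithm:
  x^3 - 5x^2 + 25x - 38 = (1/3)(3x^3 - 57x + 90) + (-5x^2 + 44x - 68)
  3x^3 - 57x + 90 = (-(3/5)x - 132/25)(-5x^2 + 44x - 68) + ((3363/25)x - 6726/25)
  -5x^2 + 44x - 68 = (-(125/3363)x + 850/3363)((3363/25)x - 6726/25) + (0)
Last nonzero remainder: (3363/25)x - 6726/25. Dividing through by 3363/25 gives the monic gcd x - 2.
Cancel x - 2 from numerator and denominator to get the reduced form.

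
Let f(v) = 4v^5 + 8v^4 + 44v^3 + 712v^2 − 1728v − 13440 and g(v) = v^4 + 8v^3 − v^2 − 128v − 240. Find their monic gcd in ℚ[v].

Repeated division with remainder:
  4v^5 + 8v^4 + 44v^3 + 712v^2 − 1728v − 13440 = (4v − 24)(v^4 + 8v^3 − v^2 − 128v − 240) + (240v^3 + 1200v^2 − 3840v − 19200)
  v^4 + 8v^3 − v^2 − 128v − 240 = ((1/240)v + 1/80)(240v^3 + 1200v^2 − 3840v − 19200) + (0)
Last nonzero remainder: 240v^3 + 1200v^2 − 3840v − 19200. Dividing through by 240 gives the monic gcd v^3 + 5v^2 − 16v − 80.

v^3 + 5v^2 − 16v − 80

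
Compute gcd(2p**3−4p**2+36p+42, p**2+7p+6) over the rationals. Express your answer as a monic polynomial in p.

p+1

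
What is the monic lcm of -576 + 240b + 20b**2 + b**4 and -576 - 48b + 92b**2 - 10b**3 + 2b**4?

3456 - 864b - 936b**2 + 220b**3 + 14b**4 - b**5 + b**6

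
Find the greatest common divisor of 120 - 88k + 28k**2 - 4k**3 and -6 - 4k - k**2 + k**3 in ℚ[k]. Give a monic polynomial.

-3 + k

Euclidean algorithm in ℚ[k]:
  -4k**3 + 28k**2 - 88k + 120 = (-4)(k**3 - k**2 - 4k - 6) + (24k**2 - 104k + 96)
  k**3 - k**2 - 4k - 6 = ((1/24)k + 5/36)(24k**2 - 104k + 96) + ((58/9)k - 58/3)
  24k**2 - 104k + 96 = ((108/29)k - 144/29)((58/9)k - 58/3) + (0)
Last nonzero remainder: (58/9)k - 58/3. Dividing through by 58/9 gives the monic gcd k - 3.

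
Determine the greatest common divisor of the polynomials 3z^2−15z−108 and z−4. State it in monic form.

1

Euclidean algorithm in ℚ[z]:
  3z^2−15z−108 = (3z−3)(z−4) + (−120)
  z−4 = (−(1/120)z+1/30)(−120) + (0)
The last nonzero remainder is the constant −120, so the polynomials are coprime and gcd = 1.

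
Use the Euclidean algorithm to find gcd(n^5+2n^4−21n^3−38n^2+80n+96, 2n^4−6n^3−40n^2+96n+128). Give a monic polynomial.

n^3+n^2−16n−16

Repeated division with remainder:
  n^5+2n^4−21n^3−38n^2+80n+96 = ((1/2)n+5/2)(2n^4−6n^3−40n^2+96n+128) + (14n^3+14n^2−224n−224)
  2n^4−6n^3−40n^2+96n+128 = ((1/7)n−4/7)(14n^3+14n^2−224n−224) + (0)
Last nonzero remainder: 14n^3+14n^2−224n−224. Dividing through by 14 gives the monic gcd n^3+n^2−16n−16.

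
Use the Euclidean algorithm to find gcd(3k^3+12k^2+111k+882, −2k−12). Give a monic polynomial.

By polynomial division,
  3k^3+12k^2+111k+882 = (−(3/2)k^2+3k−147/2)(−2k−12) + (0)
Last nonzero remainder: −2k−12. Dividing through by −2 gives the monic gcd k+6.

k+6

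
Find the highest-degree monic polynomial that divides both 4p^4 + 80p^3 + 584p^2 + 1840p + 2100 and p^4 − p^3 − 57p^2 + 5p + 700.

p^2 + 10p + 25

Repeated division with remainder:
  4p^4 + 80p^3 + 584p^2 + 1840p + 2100 = (4)(p^4 − p^3 − 57p^2 + 5p + 700) + (84p^3 + 812p^2 + 1820p − 700)
  p^4 − p^3 − 57p^2 + 5p + 700 = ((1/84)p − 8/63)(84p^3 + 812p^2 + 1820p − 700) + ((220/9)p^2 + (2200/9)p + 5500/9)
  84p^3 + 812p^2 + 1820p − 700 = ((189/55)p − 63/55)((220/9)p^2 + (2200/9)p + 5500/9) + (0)
Last nonzero remainder: (220/9)p^2 + (2200/9)p + 5500/9. Dividing through by 220/9 gives the monic gcd p^2 + 10p + 25.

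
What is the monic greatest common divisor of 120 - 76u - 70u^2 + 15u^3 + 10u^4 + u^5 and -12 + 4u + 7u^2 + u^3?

Euclidean algorithm in ℚ[u]:
  u^5 + 10u^4 + 15u^3 - 70u^2 - 76u + 120 = (u^2 + 3u - 10)(u^3 + 7u^2 + 4u - 12) + (0)
The last nonzero remainder u^3 + 7u^2 + 4u - 12 is already monic.

-12 + 4u + 7u^2 + u^3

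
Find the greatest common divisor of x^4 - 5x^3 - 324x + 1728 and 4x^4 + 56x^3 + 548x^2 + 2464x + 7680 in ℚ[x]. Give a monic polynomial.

x^2 + 7x + 48

Repeated division with remainder:
  x^4 - 5x^3 - 324x + 1728 = (1/4)(4x^4 + 56x^3 + 548x^2 + 2464x + 7680) + (-19x^3 - 137x^2 - 940x - 192)
  4x^4 + 56x^3 + 548x^2 + 2464x + 7680 = (-(4/19)x - 516/361)(-19x^3 - 137x^2 - 940x - 192) + ((55696/361)x^2 + (389872/361)x + 2673408/361)
  -19x^3 - 137x^2 - 940x - 192 = (-(6859/55696)x - 361/13924)((55696/361)x^2 + (389872/361)x + 2673408/361) + (0)
Last nonzero remainder: (55696/361)x^2 + (389872/361)x + 2673408/361. Dividing through by 55696/361 gives the monic gcd x^2 + 7x + 48.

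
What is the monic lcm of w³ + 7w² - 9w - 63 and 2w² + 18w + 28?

w⁴ + 9w³ + 5w² - 81w - 126

Euclidean algorithm in ℚ[w]:
  w³ + 7w² - 9w - 63 = ((1/2)w - 1)(2w² + 18w + 28) + (-5w - 35)
  2w² + 18w + 28 = (-(2/5)w - 4/5)(-5w - 35) + (0)
Last nonzero remainder: -5w - 35. Dividing through by -5 gives the monic gcd w + 7.
Then lcm(f, g) = f·g / gcd(f, g); expanding and making the result monic gives the answer.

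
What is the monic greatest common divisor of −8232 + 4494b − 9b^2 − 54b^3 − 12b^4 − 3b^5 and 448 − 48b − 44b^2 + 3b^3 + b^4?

Repeated division with remainder:
  −3b^5 − 12b^4 − 54b^3 − 9b^2 + 4494b − 8232 = (−3b − 3)(b^4 + 3b^3 − 44b^2 − 48b + 448) + (−177b^3 − 285b^2 + 5694b − 6888)
  b^4 + 3b^3 − 44b^2 − 48b + 448 = (−(1/177)b − 82/10443)(−177b^3 − 285b^2 + 5694b − 6888) + (−(48972/3481)b^2 − (146916/3481)b + 1371216/3481)
  −177b^3 − 285b^2 + 5694b − 6888 = ((205379/16324)b − 142721/8162)(−(48972/3481)b^2 − (146916/3481)b + 1371216/3481) + (0)
Last nonzero remainder: −(48972/3481)b^2 − (146916/3481)b + 1371216/3481. Dividing through by −48972/3481 gives the monic gcd b^2 + 3b − 28.

−28 + 3b + b^2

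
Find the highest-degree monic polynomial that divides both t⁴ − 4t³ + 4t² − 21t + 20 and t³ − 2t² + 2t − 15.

Repeated division with remainder:
  t⁴ − 4t³ + 4t² − 21t + 20 = (t − 2)(t³ − 2t² + 2t − 15) + (−2t² − 2t − 10)
  t³ − 2t² + 2t − 15 = (−(1/2)t + 3/2)(−2t² − 2t − 10) + (0)
Last nonzero remainder: −2t² − 2t − 10. Dividing through by −2 gives the monic gcd t² + t + 5.

t² + t + 5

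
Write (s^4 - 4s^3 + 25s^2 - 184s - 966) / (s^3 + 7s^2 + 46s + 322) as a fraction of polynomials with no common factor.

(s^2 - 4s - 21)/(s + 7)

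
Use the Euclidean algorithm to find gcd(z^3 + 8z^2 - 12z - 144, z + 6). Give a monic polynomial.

z + 6

Apply the Euclidean algorithm:
  z^3 + 8z^2 - 12z - 144 = (z^2 + 2z - 24)(z + 6) + (0)
The last nonzero remainder z + 6 is already monic.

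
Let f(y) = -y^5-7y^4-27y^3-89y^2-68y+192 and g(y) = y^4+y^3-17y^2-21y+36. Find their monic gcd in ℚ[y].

By polynomial division,
  -y^5-7y^4-27y^3-89y^2-68y+192 = (-y-6)(y^4+y^3-17y^2-21y+36) + (-38y^3-212y^2-158y+408)
  y^4+y^3-17y^2-21y+36 = (-(1/38)y+87/722)(-38y^3-212y^2-158y+408) + ((1584/361)y^2+(3168/361)y-4752/361)
  -38y^3-212y^2-158y+408 = (-(6859/792)y-6137/198)((1584/361)y^2+(3168/361)y-4752/361) + (0)
Last nonzero remainder: (1584/361)y^2+(3168/361)y-4752/361. Dividing through by 1584/361 gives the monic gcd y^2+2y-3.

y^2+2y-3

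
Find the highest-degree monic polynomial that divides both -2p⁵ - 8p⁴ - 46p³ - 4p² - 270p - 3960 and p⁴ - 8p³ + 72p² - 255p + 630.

p² - 5p + 15

By polynomial division,
  -2p⁵ - 8p⁴ - 46p³ - 4p² - 270p - 3960 = (-2p - 24)(p⁴ - 8p³ + 72p² - 255p + 630) + (-94p³ + 1214p² - 5130p + 11160)
  p⁴ - 8p³ + 72p² - 255p + 630 = (-(1/94)p - 231/4418)(-94p³ + 1214p² - 5130p + 11160) + ((178710/2209)p² - (893550/2209)p + 2680650/2209)
  -94p³ + 1214p² - 5130p + 11160 = (-(103823/89355)p + 273916/29785)((178710/2209)p² - (893550/2209)p + 2680650/2209) + (0)
Last nonzero remainder: (178710/2209)p² - (893550/2209)p + 2680650/2209. Dividing through by 178710/2209 gives the monic gcd p² - 5p + 15.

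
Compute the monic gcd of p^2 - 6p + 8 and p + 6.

Euclidean algorithm in ℚ[p]:
  p^2 - 6p + 8 = (p - 12)(p + 6) + (80)
  p + 6 = ((1/80)p + 3/40)(80) + (0)
The last nonzero remainder is the constant 80, so the polynomials are coprime and gcd = 1.

1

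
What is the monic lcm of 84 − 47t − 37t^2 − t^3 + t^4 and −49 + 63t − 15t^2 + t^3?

−588 + 413t + 212t^2 − 30t^3 − 8t^4 + t^5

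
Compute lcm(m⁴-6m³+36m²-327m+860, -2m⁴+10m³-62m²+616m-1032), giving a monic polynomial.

m⁶-14m⁵+96m⁴-687m³+3908m²-10804m+10320

Repeated division with remainder:
  m⁴-6m³+36m²-327m+860 = (-1/2)(-2m⁴+10m³-62m²+616m-1032) + (-m³+5m²-19m+344)
  -2m⁴+10m³-62m²+616m-1032 = (2m)(-m³+5m²-19m+344) + (-24m²-72m-1032)
  -m³+5m²-19m+344 = ((1/24)m-1/3)(-24m²-72m-1032) + (0)
Last nonzero remainder: -24m²-72m-1032. Dividing through by -24 gives the monic gcd m²+3m+43.
Then lcm(f, g) = f·g / gcd(f, g); expanding and making the result monic gives the answer.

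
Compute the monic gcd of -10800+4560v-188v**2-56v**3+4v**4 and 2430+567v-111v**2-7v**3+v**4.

-90-v+v**2

Repeated division with remainder:
  4v**4-56v**3-188v**2+4560v-10800 = (4)(v**4-7v**3-111v**2+567v+2430) + (-28v**3+256v**2+2292v-20520)
  v**4-7v**3-111v**2+567v+2430 = (-(1/28)v-15/196)(-28v**3+256v**2+2292v-20520) + (-(468/49)v**2+(468/49)v+42120/49)
  -28v**3+256v**2+2292v-20520 = ((343/117)v-931/39)(-(468/49)v**2+(468/49)v+42120/49) + (0)
Last nonzero remainder: -(468/49)v**2+(468/49)v+42120/49. Dividing through by -468/49 gives the monic gcd v**2-v-90.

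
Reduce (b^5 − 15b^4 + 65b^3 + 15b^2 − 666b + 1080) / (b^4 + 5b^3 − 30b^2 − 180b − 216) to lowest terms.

By polynomial division,
  b^5 − 15b^4 + 65b^3 + 15b^2 − 666b + 1080 = (b − 20)(b^4 + 5b^3 − 30b^2 − 180b − 216) + (195b^3 − 405b^2 − 4050b − 3240)
  b^4 + 5b^3 − 30b^2 − 180b − 216 = ((1/195)b + 92/2535)(195b^3 − 405b^2 − 4050b − 3240) + ((924/169)b^2 − (2772/169)b − 16632/169)
  195b^3 − 405b^2 − 4050b − 3240 = ((10985/308)b + 2535/77)((924/169)b^2 − (2772/169)b − 16632/169) + (0)
Last nonzero remainder: (924/169)b^2 − (2772/169)b − 16632/169. Dividing through by 924/169 gives the monic gcd b^2 − 3b − 18.
Cancel b^2 − 3b − 18 from numerator and denominator to get the reduced form.

(b^3 − 12b^2 + 47b − 60)/(b^2 + 8b + 12)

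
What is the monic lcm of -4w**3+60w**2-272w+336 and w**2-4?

Apply the Euclidean algorithm:
  -4w**3+60w**2-272w+336 = (-4w+60)(w**2-4) + (-288w+576)
  w**2-4 = (-(1/288)w-1/144)(-288w+576) + (0)
Last nonzero remainder: -288w+576. Dividing through by -288 gives the monic gcd w-2.
Then lcm(f, g) = f·g / gcd(f, g); expanding and making the result monic gives the answer.

w**4-13w**3+38w**2+52w-168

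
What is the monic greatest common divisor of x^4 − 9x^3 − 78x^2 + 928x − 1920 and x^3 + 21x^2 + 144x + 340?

Repeated division with remainder:
  x^4 − 9x^3 − 78x^2 + 928x − 1920 = (x − 30)(x^3 + 21x^2 + 144x + 340) + (408x^2 + 4908x + 8280)
  x^3 + 21x^2 + 144x + 340 = ((1/408)x + 305/13872)(408x^2 + 4908x + 8280) + ((18259/1156)x + 91295/578)
  408x^2 + 4908x + 8280 = ((471648/18259)x + 957168/18259)((18259/1156)x + 91295/578) + (0)
Last nonzero remainder: (18259/1156)x + 91295/578. Dividing through by 18259/1156 gives the monic gcd x + 10.

x + 10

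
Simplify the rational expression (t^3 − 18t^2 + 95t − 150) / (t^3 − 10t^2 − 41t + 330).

Euclidean algorithm in ℚ[t]:
  t^3 − 18t^2 + 95t − 150 = (t^3 − 10t^2 − 41t + 330) + (−8t^2 + 136t − 480)
  t^3 − 10t^2 − 41t + 330 = (−(1/8)t − 7/8)(−8t^2 + 136t − 480) + (18t − 90)
  −8t^2 + 136t − 480 = (−(4/9)t + 16/3)(18t − 90) + (0)
Last nonzero remainder: 18t − 90. Dividing through by 18 gives the monic gcd t − 5.
Cancel t − 5 from numerator and denominator to get the reduced form.

(t^2 − 13t + 30)/(t^2 − 5t − 66)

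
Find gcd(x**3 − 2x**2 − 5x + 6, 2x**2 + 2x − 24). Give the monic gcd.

By polynomial division,
  x**3 − 2x**2 − 5x + 6 = ((1/2)x − 3/2)(2x**2 + 2x − 24) + (10x − 30)
  2x**2 + 2x − 24 = ((1/5)x + 4/5)(10x − 30) + (0)
Last nonzero remainder: 10x − 30. Dividing through by 10 gives the monic gcd x − 3.

x − 3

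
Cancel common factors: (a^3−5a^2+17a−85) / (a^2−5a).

Repeated division with remainder:
  a^3−5a^2+17a−85 = (a)(a^2−5a) + (17a−85)
  a^2−5a = ((1/17)a)(17a−85) + (0)
Last nonzero remainder: 17a−85. Dividing through by 17 gives the monic gcd a−5.
Cancel a−5 from numerator and denominator to get the reduced form.

(a^2+17)/(a)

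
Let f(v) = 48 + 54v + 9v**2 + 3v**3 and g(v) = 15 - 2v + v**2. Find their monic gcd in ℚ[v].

1

Euclidean algorithm in ℚ[v]:
  3v**3 + 9v**2 + 54v + 48 = (3v + 15)(v**2 - 2v + 15) + (39v - 177)
  v**2 - 2v + 15 = ((1/39)v + 11/169)(39v - 177) + (4482/169)
  39v - 177 = ((2197/1494)v - 9971/1494)(4482/169) + (0)
The last nonzero remainder is the constant 4482/169, so the polynomials are coprime and gcd = 1.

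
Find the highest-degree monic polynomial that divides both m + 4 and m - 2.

Repeated division with remainder:
  m + 4 = (m - 2) + (6)
  m - 2 = ((1/6)m - 1/3)(6) + (0)
The last nonzero remainder is the constant 6, so the polynomials are coprime and gcd = 1.

1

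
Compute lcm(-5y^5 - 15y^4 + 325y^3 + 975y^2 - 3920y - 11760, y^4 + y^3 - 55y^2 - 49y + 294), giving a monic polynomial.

y^6 + y^5 - 71y^4 - 65y^3 + 1174y^2 + 784y - 4704

Repeated division with remainder:
  -5y^5 - 15y^4 + 325y^3 + 975y^2 - 3920y - 11760 = (-5y - 10)(y^4 + y^3 - 55y^2 - 49y + 294) + (60y^3 + 180y^2 - 2940y - 8820)
  y^4 + y^3 - 55y^2 - 49y + 294 = ((1/60)y - 1/30)(60y^3 + 180y^2 - 2940y - 8820) + (0)
Last nonzero remainder: 60y^3 + 180y^2 - 2940y - 8820. Dividing through by 60 gives the monic gcd y^3 + 3y^2 - 49y - 147.
Then lcm(f, g) = f·g / gcd(f, g); expanding and making the result monic gives the answer.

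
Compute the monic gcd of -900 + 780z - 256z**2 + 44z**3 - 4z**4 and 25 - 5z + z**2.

25 - 5z + z**2

Repeated division with remainder:
  -4z**4 + 44z**3 - 256z**2 + 780z - 900 = (-4z**2 + 24z - 36)(z**2 - 5z + 25) + (0)
The last nonzero remainder z**2 - 5z + 25 is already monic.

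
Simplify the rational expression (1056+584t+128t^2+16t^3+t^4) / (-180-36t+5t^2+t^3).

(176+68t+10t^2+t^3)/(-30-t+t^2)

Repeated division with remainder:
  t^4+16t^3+128t^2+584t+1056 = (t+11)(t^3+5t^2-36t-180) + (109t^2+1160t+3036)
  t^3+5t^2-36t-180 = ((1/109)t-615/11881)(109t^2+1160t+3036) + (-(45240/11881)t-271440/11881)
  109t^2+1160t+3036 = (-(1295029/45240)t-3005893/22620)(-(45240/11881)t-271440/11881) + (0)
Last nonzero remainder: -(45240/11881)t-271440/11881. Dividing through by -45240/11881 gives the monic gcd t+6.
Cancel t+6 from numerator and denominator to get the reduced form.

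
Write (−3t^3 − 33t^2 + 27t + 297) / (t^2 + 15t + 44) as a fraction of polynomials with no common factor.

(−3t^2 + 27)/(t + 4)

Euclidean algorithm in ℚ[t]:
  −3t^3 − 33t^2 + 27t + 297 = (−3t + 12)(t^2 + 15t + 44) + (−21t − 231)
  t^2 + 15t + 44 = (−(1/21)t − 4/21)(−21t − 231) + (0)
Last nonzero remainder: −21t − 231. Dividing through by −21 gives the monic gcd t + 11.
Cancel t + 11 from numerator and denominator to get the reduced form.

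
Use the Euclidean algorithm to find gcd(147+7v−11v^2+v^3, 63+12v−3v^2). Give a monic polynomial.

By polynomial division,
  v^3−11v^2+7v+147 = (−(1/3)v+7/3)(−3v^2+12v+63) + (0)
Last nonzero remainder: −3v^2+12v+63. Dividing through by −3 gives the monic gcd v^2−4v−21.

−21−4v+v^2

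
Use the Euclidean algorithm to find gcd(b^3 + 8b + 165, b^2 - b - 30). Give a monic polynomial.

b + 5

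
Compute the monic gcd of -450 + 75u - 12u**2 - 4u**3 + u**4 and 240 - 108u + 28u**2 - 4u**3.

15 - 3u + u**2

Apply the Euclidean algorithm:
  u**4 - 4u**3 - 12u**2 + 75u - 450 = (-(1/4)u - 3/4)(-4u**3 + 28u**2 - 108u + 240) + (-18u**2 + 54u - 270)
  -4u**3 + 28u**2 - 108u + 240 = ((2/9)u - 8/9)(-18u**2 + 54u - 270) + (0)
Last nonzero remainder: -18u**2 + 54u - 270. Dividing through by -18 gives the monic gcd u**2 - 3u + 15.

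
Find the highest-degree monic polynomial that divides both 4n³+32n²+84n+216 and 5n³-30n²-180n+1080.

n+6

Euclidean algorithm in ℚ[n]:
  4n³+32n²+84n+216 = (4/5)(5n³-30n²-180n+1080) + (56n²+228n-648)
  5n³-30n²-180n+1080 = ((5/56)n-705/784)(56n²+228n-648) + ((16245/196)n+48735/98)
  56n²+228n-648 = ((10976/16245)n-2352/1805)((16245/196)n+48735/98) + (0)
Last nonzero remainder: (16245/196)n+48735/98. Dividing through by 16245/196 gives the monic gcd n+6.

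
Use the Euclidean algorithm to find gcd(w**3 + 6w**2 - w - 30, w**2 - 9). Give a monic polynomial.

Apply the Euclidean algorithm:
  w**3 + 6w**2 - w - 30 = (w + 6)(w**2 - 9) + (8w + 24)
  w**2 - 9 = ((1/8)w - 3/8)(8w + 24) + (0)
Last nonzero remainder: 8w + 24. Dividing through by 8 gives the monic gcd w + 3.

w + 3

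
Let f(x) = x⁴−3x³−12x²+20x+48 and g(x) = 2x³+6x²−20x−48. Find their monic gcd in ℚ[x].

x²−x−6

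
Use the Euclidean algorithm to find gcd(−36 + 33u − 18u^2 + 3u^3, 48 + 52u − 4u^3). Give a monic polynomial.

−4 + u

Apply the Euclidean algorithm:
  3u^3 − 18u^2 + 33u − 36 = (−3/4)(−4u^3 + 52u + 48) + (−18u^2 + 72u)
  −4u^3 + 52u + 48 = ((2/9)u + 8/9)(−18u^2 + 72u) + (−12u + 48)
  −18u^2 + 72u = ((3/2)u)(−12u + 48) + (0)
Last nonzero remainder: −12u + 48. Dividing through by −12 gives the monic gcd u − 4.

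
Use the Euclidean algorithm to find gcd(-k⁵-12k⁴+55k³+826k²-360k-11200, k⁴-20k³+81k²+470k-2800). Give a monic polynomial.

Apply the Euclidean algorithm:
  -k⁵-12k⁴+55k³+826k²-360k-11200 = (-k-32)(k⁴-20k³+81k²+470k-2800) + (-504k³+3888k²+11880k-100800)
  k⁴-20k³+81k²+470k-2800 = (-(1/504)k+43/1764)(-504k³+3888k²+11880k-100800) + ((480/49)k²-(960/49)k-2400/7)
  -504k³+3888k²+11880k-100800 = (-(1029/20)k+294)((480/49)k²-(960/49)k-2400/7) + (0)
Last nonzero remainder: (480/49)k²-(960/49)k-2400/7. Dividing through by 480/49 gives the monic gcd k²-2k-35.

k²-2k-35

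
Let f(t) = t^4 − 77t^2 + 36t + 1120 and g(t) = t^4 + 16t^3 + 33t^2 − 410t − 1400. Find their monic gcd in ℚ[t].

t^2 − t − 20

Apply the Euclidean algorithm:
  t^4 − 77t^2 + 36t + 1120 = (t^4 + 16t^3 + 33t^2 − 410t − 1400) + (−16t^3 − 110t^2 + 446t + 2520)
  t^4 + 16t^3 + 33t^2 − 410t − 1400 = (−(1/16)t − 73/128)(−16t^3 − 110t^2 + 446t + 2520) + (−(119/64)t^2 + (119/64)t + 595/16)
  −16t^3 − 110t^2 + 446t + 2520 = ((1024/119)t + 1152/17)(−(119/64)t^2 + (119/64)t + 595/16) + (0)
Last nonzero remainder: −(119/64)t^2 + (119/64)t + 595/16. Dividing through by −119/64 gives the monic gcd t^2 − t − 20.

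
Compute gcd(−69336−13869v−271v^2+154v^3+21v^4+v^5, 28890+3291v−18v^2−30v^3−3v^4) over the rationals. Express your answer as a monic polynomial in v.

963+206v+20v^2+v^3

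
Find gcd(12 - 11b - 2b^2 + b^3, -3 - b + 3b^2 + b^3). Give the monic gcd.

-3 + 2b + b^2

By polynomial division,
  b^3 - 2b^2 - 11b + 12 = (b^3 + 3b^2 - b - 3) + (-5b^2 - 10b + 15)
  b^3 + 3b^2 - b - 3 = (-(1/5)b - 1/5)(-5b^2 - 10b + 15) + (0)
Last nonzero remainder: -5b^2 - 10b + 15. Dividing through by -5 gives the monic gcd b^2 + 2b - 3.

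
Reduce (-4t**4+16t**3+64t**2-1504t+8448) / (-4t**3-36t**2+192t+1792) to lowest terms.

Euclidean algorithm in ℚ[t]:
  -4t**4+16t**3+64t**2-1504t+8448 = (t-13)(-4t**3-36t**2+192t+1792) + (-596t**2-800t+31744)
  -4t**3-36t**2+192t+1792 = ((1/149)t+1141/22201)(-596t**2-800t+31744) + ((445536/22201)t+3564288/22201)
  -596t**2-800t+31744 = (-(3307949/111384)t+2752924/13923)((445536/22201)t+3564288/22201) + (0)
Last nonzero remainder: (445536/22201)t+3564288/22201. Dividing through by 445536/22201 gives the monic gcd t+8.
Cancel t+8 from numerator and denominator to get the reduced form.

(t**3-12t**2+80t-264)/(t**2+t-56)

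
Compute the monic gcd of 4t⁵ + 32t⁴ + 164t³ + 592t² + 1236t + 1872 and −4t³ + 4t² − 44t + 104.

Euclidean algorithm in ℚ[t]:
  4t⁵ + 32t⁴ + 164t³ + 592t² + 1236t + 1872 = (−t² − 9t − 39)(−4t³ + 4t² − 44t + 104) + (456t² + 456t + 5928)
  −4t³ + 4t² − 44t + 104 = (−(1/114)t + 1/57)(456t² + 456t + 5928) + (0)
Last nonzero remainder: 456t² + 456t + 5928. Dividing through by 456 gives the monic gcd t² + t + 13.

t² + t + 13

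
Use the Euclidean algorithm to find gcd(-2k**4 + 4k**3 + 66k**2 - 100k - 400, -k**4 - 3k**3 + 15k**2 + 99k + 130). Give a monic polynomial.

k**2 - 3k - 10

Apply the Euclidean algorithm:
  -2k**4 + 4k**3 + 66k**2 - 100k - 400 = (2)(-k**4 - 3k**3 + 15k**2 + 99k + 130) + (10k**3 + 36k**2 - 298k - 660)
  -k**4 - 3k**3 + 15k**2 + 99k + 130 = (-(1/10)k + 3/50)(10k**3 + 36k**2 - 298k - 660) + (-(424/25)k**2 + (1272/25)k + 848/5)
  10k**3 + 36k**2 - 298k - 660 = (-(125/212)k - 825/212)(-(424/25)k**2 + (1272/25)k + 848/5) + (0)
Last nonzero remainder: -(424/25)k**2 + (1272/25)k + 848/5. Dividing through by -424/25 gives the monic gcd k**2 - 3k - 10.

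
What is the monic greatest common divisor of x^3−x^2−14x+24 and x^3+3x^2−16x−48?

Repeated division with remainder:
  x^3−x^2−14x+24 = (x^3+3x^2−16x−48) + (−4x^2+2x+72)
  x^3+3x^2−16x−48 = (−(1/4)x−7/8)(−4x^2+2x+72) + ((15/4)x+15)
  −4x^2+2x+72 = (−(16/15)x+24/5)((15/4)x+15) + (0)
Last nonzero remainder: (15/4)x+15. Dividing through by 15/4 gives the monic gcd x+4.

x+4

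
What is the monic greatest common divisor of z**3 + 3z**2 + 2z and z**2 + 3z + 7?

1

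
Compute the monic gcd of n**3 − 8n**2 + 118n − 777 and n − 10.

By polynomial division,
  n**3 − 8n**2 + 118n − 777 = (n**2 + 2n + 138)(n − 10) + (603)
  n − 10 = ((1/603)n − 10/603)(603) + (0)
The last nonzero remainder is the constant 603, so the polynomials are coprime and gcd = 1.

1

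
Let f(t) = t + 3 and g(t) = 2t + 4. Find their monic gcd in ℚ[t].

1

Euclidean algorithm in ℚ[t]:
  t + 3 = (1/2)(2t + 4) + (1)
  2t + 4 = (2t + 4)(1) + (0)
The last nonzero remainder is the constant 1, so the polynomials are coprime and gcd = 1.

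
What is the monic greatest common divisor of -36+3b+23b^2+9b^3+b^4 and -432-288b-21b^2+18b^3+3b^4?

Repeated division with remainder:
  b^4+9b^3+23b^2+3b-36 = (1/3)(3b^4+18b^3-21b^2-288b-432) + (3b^3+30b^2+99b+108)
  3b^4+18b^3-21b^2-288b-432 = (b-4)(3b^3+30b^2+99b+108) + (0)
Last nonzero remainder: 3b^3+30b^2+99b+108. Dividing through by 3 gives the monic gcd b^3+10b^2+33b+36.

36+33b+10b^2+b^3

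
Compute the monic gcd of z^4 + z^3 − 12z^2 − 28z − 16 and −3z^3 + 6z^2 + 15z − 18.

By polynomial division,
  z^4 + z^3 − 12z^2 − 28z − 16 = (−(1/3)z − 1)(−3z^3 + 6z^2 + 15z − 18) + (−z^2 − 19z − 34)
  −3z^3 + 6z^2 + 15z − 18 = (3z − 63)(−z^2 − 19z − 34) + (−1080z − 2160)
  −z^2 − 19z − 34 = ((1/1080)z + 17/1080)(−1080z − 2160) + (0)
Last nonzero remainder: −1080z − 2160. Dividing through by −1080 gives the monic gcd z + 2.

z + 2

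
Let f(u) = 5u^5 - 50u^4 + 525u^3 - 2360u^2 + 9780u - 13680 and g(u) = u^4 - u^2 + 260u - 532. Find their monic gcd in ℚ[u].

u^3 - 7u^2 + 48u - 76

By polynomial division,
  5u^5 - 50u^4 + 525u^3 - 2360u^2 + 9780u - 13680 = (5u - 50)(u^4 - u^2 + 260u - 532) + (530u^3 - 3710u^2 + 25440u - 40280)
  u^4 - u^2 + 260u - 532 = ((1/530)u + 7/530)(530u^3 - 3710u^2 + 25440u - 40280) + (0)
Last nonzero remainder: 530u^3 - 3710u^2 + 25440u - 40280. Dividing through by 530 gives the monic gcd u^3 - 7u^2 + 48u - 76.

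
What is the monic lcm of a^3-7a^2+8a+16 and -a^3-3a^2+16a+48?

Euclidean algorithm in ℚ[a]:
  a^3-7a^2+8a+16 = (-1)(-a^3-3a^2+16a+48) + (-10a^2+24a+64)
  -a^3-3a^2+16a+48 = ((1/10)a+27/50)(-10a^2+24a+64) + (-(84/25)a+336/25)
  -10a^2+24a+64 = ((125/42)a+100/21)(-(84/25)a+336/25) + (0)
Last nonzero remainder: -(84/25)a+336/25. Dividing through by -84/25 gives the monic gcd a-4.
Then lcm(f, g) = f·g / gcd(f, g); expanding and making the result monic gives the answer.

a^5-29a^3-12a^2+208a+192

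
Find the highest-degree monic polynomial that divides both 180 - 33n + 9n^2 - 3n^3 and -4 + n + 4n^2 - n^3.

-4 + n

Euclidean algorithm in ℚ[n]:
  -3n^3 + 9n^2 - 33n + 180 = (3)(-n^3 + 4n^2 + n - 4) + (-3n^2 - 36n + 192)
  -n^3 + 4n^2 + n - 4 = ((1/3)n - 16/3)(-3n^2 - 36n + 192) + (-255n + 1020)
  -3n^2 - 36n + 192 = ((1/85)n + 16/85)(-255n + 1020) + (0)
Last nonzero remainder: -255n + 1020. Dividing through by -255 gives the monic gcd n - 4.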